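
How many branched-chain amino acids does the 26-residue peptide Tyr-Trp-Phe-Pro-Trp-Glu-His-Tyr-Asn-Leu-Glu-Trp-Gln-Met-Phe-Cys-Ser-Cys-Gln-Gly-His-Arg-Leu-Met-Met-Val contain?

Valine (V), leucine (L), and isoleucine (I) are the branched-chain amino acids.
Matching residues: Leu10, Leu23, Val26.

3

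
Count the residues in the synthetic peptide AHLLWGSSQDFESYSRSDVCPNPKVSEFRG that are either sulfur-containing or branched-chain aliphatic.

5

Sulfur-containing: C, M. Branched-chain aliphatic: I, L, V.
Sulfur-containing residues here: C20 (1).
Branched-chain aliphatic residues here: L3, L4, V19, V25 (4).
The two groups share no amino acid, so total = 1 + 4 = 5.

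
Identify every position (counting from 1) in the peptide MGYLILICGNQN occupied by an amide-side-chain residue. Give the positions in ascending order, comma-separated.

Matching residues: N10, Q11, N12.

10, 11, 12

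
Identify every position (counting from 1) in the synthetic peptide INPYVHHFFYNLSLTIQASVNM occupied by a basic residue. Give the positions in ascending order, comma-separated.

Matching residues: H6, H7.

6, 7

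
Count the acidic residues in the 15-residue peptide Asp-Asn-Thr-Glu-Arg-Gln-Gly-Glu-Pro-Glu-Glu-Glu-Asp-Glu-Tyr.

Aspartate (D) and glutamate (E) have carboxylic-acid side chains and are the acidic amino acids.
Matching residues: Asp1, Glu4, Glu8, Glu10, Glu11, Glu12, Asp13, Glu14.

8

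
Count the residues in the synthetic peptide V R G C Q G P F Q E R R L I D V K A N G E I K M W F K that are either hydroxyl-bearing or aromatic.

Hydroxyl-bearing: S, T, Y. Aromatic: F, W, Y.
Hydroxyl-bearing residues here: none (0).
Aromatic residues here: F8, W25, F26 (3).
(Y belongs to both groups, but none appear in this sequence.) Total = 0 + 3 = 3.

3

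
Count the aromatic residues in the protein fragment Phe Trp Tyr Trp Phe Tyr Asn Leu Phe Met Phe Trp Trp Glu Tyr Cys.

The aromatic amino acids are Phe (F, benzyl), Trp (W, indole), and Tyr (Y, phenol).
Matching residues: Phe1, Trp2, Tyr3, Trp4, Phe5, Tyr6, Phe9, Phe11, Trp12, Trp13, Tyr15.

11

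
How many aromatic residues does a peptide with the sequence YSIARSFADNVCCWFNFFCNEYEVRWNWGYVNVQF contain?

11

Phenylalanine (F), tryptophan (W), and tyrosine (Y) have aromatic ring side chains.
Matching residues: Y1, F7, W14, F15, F17, F18, Y22, W26, W28, Y30, F35.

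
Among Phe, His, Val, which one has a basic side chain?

His

K, R, and H are the three residues with basic side chains (ε-amine, guanidinium, and imidazole respectively).
Of the listed options, only His belongs to this group.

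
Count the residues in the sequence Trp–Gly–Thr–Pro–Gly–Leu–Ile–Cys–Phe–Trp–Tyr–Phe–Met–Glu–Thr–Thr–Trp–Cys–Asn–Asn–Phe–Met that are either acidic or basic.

Acidic: D, E. Basic: H, K, R.
Acidic residues here: Glu14 (1).
Basic residues here: none (0).
The two groups share no amino acid, so total = 1 + 0 = 1.

1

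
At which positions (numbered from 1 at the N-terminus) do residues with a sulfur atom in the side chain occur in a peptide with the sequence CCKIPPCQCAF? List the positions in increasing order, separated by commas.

Cysteine (C, thiol) and methionine (M, thioether) are the two sulfur-containing amino acids.
Matching residues: C1, C2, C7, C9.

1, 2, 7, 9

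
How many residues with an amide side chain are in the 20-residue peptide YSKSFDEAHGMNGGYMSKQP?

2

Asparagine (N) and glutamine (Q) have uncharged amide side chains.
Matching residues: N12, Q19.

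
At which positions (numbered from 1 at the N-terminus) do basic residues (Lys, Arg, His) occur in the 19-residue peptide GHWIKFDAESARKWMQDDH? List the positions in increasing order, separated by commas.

Matching residues: H2, K5, R12, K13, H19.

2, 5, 12, 13, 19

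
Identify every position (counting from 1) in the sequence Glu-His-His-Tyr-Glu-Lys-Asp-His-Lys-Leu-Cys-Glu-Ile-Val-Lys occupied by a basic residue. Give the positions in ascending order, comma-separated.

Lysine (K), arginine (R), and histidine (H) have basic, nitrogen-containing side chains.
Matching residues: His2, His3, Lys6, His8, Lys9, Lys15.

2, 3, 6, 8, 9, 15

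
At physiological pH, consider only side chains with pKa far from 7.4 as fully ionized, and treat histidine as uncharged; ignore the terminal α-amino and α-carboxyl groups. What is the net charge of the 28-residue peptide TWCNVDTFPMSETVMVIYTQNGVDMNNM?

Near pH 7.4, K and R contribute +1 each, D and E contribute −1 each, and every other side chain (His included, as stated) is uncharged.
Positive (K, R): none → +0.
Negative (D, E): D6, E12, D24 → −3.
Net charge = (+0) + (−3) = −3.

-3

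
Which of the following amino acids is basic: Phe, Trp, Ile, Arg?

Arg

K, R, and H are the three residues with basic side chains (ε-amine, guanidinium, and imidazole respectively).
Of the listed options, only Arg belongs to this group.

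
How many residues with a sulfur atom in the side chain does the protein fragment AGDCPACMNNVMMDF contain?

Cysteine (C, thiol) and methionine (M, thioether) are the two sulfur-containing amino acids.
Matching residues: C4, C7, M8, M12, M13.

5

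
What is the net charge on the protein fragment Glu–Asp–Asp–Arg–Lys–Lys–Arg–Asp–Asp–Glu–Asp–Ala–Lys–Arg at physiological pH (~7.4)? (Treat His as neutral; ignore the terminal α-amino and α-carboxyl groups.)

-1

Near pH 7.4, K and R contribute +1 each, D and E contribute −1 each, and every other side chain (His included, as stated) is uncharged.
Positive (K, R): Arg4, Lys5, Lys6, Arg7, Lys13, Arg14 → +6.
Negative (D, E): Glu1, Asp2, Asp3, Asp8, Asp9, Glu10, Asp11 → −7.
Net charge = (+6) + (−7) = −1.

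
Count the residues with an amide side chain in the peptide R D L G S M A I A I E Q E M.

1

Only N (asparagine) and Q (glutamine) carry a side-chain carboxamide.
Matching residues: Q12.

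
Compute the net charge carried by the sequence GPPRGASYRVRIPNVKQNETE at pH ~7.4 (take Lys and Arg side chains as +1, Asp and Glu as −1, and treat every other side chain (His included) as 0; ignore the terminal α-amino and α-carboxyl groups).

+2

Positive (K, R): R4, R9, R11, K16 → +4.
Negative (D, E): E19, E21 → −2.
Net charge = (+4) + (−2) = +2.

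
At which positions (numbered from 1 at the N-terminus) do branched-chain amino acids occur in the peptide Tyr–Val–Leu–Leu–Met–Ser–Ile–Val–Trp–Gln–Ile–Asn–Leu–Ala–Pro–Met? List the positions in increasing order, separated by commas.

2, 3, 4, 7, 8, 11, 13

The BCAAs are Val, Leu, and Ile — aliphatic side chains with a branch point.
Matching residues: Val2, Leu3, Leu4, Ile7, Val8, Ile11, Leu13.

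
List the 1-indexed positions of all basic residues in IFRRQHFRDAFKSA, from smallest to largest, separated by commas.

3, 4, 6, 8, 12

Lysine (K), arginine (R), and histidine (H) have basic, nitrogen-containing side chains.
Matching residues: R3, R4, H6, R8, K12.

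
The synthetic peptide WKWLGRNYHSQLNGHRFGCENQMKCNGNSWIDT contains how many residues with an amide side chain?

7

The amide-side-chain residues are Asn (N) and Gln (Q).
Matching residues: N7, Q11, N13, N21, Q22, N26, N28.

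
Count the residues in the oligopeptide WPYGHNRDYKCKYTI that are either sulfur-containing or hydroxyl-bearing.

5

Sulfur-containing: C, M. Hydroxyl-bearing: S, T, Y.
Sulfur-containing residues here: C11 (1).
Hydroxyl-bearing residues here: Y3, Y9, Y13, T14 (4).
The two groups share no amino acid, so total = 1 + 4 = 5.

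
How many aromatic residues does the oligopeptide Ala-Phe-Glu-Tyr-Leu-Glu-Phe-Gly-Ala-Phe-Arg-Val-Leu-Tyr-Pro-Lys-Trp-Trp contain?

The aromatic amino acids are Phe (F, benzyl), Trp (W, indole), and Tyr (Y, phenol).
Matching residues: Phe2, Tyr4, Phe7, Phe10, Tyr14, Trp17, Trp18.

7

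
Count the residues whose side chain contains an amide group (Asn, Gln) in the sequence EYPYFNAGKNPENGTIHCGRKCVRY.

Matching residues: N6, N10, N13.

3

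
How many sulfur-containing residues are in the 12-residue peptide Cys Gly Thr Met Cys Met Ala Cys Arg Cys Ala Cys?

7

Only Cys (C) and Met (M) have a sulfur atom in the side chain.
Matching residues: Cys1, Met4, Cys5, Met6, Cys8, Cys10, Cys12.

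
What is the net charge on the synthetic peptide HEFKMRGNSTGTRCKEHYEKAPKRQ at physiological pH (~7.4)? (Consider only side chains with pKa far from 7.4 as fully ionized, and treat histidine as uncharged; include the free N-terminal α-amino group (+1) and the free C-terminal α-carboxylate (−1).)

+4

At pH ~7.4 the Lys and Arg side chains are protonated (+1), the Asp and Glu side chains are deprotonated (−1), and with His taken as neutral all other side chains carry no charge.
Positive (K, R): K4, R6, R13, K15, K20, K23, R24 → +7.
Negative (D, E): E2, E16, E19 → −3.
The N-terminus (+1) and C-terminus (−1) cancel.
Net charge = (+7) + (−3) = +4.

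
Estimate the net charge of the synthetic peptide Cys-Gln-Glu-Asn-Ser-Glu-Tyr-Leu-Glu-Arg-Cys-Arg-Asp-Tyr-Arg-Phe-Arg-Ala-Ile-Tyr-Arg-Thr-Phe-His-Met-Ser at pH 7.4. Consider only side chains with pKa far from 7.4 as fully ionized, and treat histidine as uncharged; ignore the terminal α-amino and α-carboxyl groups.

Near pH 7.4, K and R contribute +1 each, D and E contribute −1 each, and every other side chain (His included, as stated) is uncharged.
Positive (K, R): Arg10, Arg12, Arg15, Arg17, Arg21 → +5.
Negative (D, E): Glu3, Glu6, Glu9, Asp13 → −4.
Net charge = (+5) + (−4) = +1.

+1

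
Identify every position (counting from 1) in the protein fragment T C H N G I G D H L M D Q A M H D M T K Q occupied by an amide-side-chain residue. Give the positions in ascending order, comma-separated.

4, 13, 21

Asparagine (N) and glutamine (Q) have uncharged amide side chains.
Matching residues: N4, Q13, Q21.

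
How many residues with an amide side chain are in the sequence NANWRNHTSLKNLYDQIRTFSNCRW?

The amide-side-chain residues are Asn (N) and Gln (Q).
Matching residues: N1, N3, N6, N12, Q16, N22.

6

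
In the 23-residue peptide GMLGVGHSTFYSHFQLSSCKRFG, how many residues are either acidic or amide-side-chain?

1

Acidic: D, E. Amide-side-chain: N, Q.
Acidic residues here: none (0).
Amide-side-chain residues here: Q15 (1).
The two groups share no amino acid, so total = 0 + 1 = 1.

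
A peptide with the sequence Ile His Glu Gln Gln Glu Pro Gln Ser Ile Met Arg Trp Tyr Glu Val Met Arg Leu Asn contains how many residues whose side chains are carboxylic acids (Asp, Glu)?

Matching residues: Glu3, Glu6, Glu15.

3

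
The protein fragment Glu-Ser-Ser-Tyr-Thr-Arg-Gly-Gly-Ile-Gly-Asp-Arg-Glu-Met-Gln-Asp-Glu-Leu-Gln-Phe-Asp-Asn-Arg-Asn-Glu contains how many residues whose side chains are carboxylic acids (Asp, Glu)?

7

Matching residues: Glu1, Asp11, Glu13, Asp16, Glu17, Asp21, Glu25.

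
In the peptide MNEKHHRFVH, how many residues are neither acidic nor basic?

4

Acidic: D, E. Basic: K, R, H. All other residues are neither.
Matching residues: M1, N2, F8, V9.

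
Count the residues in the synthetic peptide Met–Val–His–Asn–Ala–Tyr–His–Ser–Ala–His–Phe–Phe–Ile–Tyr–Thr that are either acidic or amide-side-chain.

Acidic: D, E. Amide-side-chain: N, Q.
Acidic residues here: none (0).
Amide-side-chain residues here: Asn4 (1).
The two groups share no amino acid, so total = 0 + 1 = 1.

1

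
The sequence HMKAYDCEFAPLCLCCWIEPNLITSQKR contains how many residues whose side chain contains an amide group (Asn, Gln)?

Matching residues: N21, Q26.

2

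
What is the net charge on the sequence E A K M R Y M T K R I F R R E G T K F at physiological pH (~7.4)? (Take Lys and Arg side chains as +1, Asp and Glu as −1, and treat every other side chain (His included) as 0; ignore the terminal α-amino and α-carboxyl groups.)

Positive (K, R): K3, R5, K9, R10, R13, R14, K18 → +7.
Negative (D, E): E1, E15 → −2.
Net charge = (+7) + (−2) = +5.

+5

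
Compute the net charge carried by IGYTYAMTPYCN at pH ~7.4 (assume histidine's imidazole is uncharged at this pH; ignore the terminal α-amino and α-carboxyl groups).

At pH ~7.4 the Lys and Arg side chains are protonated (+1), the Asp and Glu side chains are deprotonated (−1), and with His taken as neutral all other side chains carry no charge.
Positive (K, R): none → +0.
Negative (D, E): none → −0.
Net charge = (+0) + (−0) = 0.

0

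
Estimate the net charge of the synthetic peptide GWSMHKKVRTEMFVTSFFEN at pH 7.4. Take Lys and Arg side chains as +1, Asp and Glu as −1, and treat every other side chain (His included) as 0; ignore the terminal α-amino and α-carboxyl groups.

+1

Positive (K, R): K6, K7, R9 → +3.
Negative (D, E): E11, E19 → −2.
Net charge = (+3) + (−2) = +1.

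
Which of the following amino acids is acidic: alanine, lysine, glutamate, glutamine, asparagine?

glutamate

Only D (aspartate) and E (glutamate) carry a side-chain carboxylic acid.
Of the listed options, only glutamate belongs to this group.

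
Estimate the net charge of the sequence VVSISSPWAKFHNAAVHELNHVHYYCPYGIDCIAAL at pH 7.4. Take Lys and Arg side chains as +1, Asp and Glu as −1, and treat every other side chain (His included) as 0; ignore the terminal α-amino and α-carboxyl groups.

Positive (K, R): K10 → +1.
Negative (D, E): E18, D31 → −2.
Net charge = (+1) + (−2) = −1.

-1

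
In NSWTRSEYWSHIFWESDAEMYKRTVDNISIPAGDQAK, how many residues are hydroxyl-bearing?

9

The –OH-bearing residues are Ser, Thr (aliphatic alcohols), and Tyr (phenol).
Matching residues: S2, T4, S6, Y8, S10, S16, Y21, T24, S29.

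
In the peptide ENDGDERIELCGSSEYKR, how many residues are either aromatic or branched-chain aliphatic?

3

Aromatic: F, W, Y. Branched-chain aliphatic: I, L, V.
Aromatic residues here: Y16 (1).
Branched-chain aliphatic residues here: I8, L10 (2).
The two groups share no amino acid, so total = 1 + 2 = 3.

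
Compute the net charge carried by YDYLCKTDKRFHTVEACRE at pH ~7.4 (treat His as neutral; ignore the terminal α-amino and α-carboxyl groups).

The side chains ionized at physiological pH are Lys/Arg (+1) and Asp/Glu (−1); with His treated as neutral, nothing else contributes.
Positive (K, R): K6, K9, R10, R18 → +4.
Negative (D, E): D2, D8, E15, E19 → −4.
Net charge = (+4) + (−4) = 0.

0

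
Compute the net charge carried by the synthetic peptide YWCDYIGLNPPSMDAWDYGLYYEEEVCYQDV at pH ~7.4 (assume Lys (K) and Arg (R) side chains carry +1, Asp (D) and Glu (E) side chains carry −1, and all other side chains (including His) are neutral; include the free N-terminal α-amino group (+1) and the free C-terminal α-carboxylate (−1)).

Positive (K, R): none → +0.
Negative (D, E): D4, D14, D17, E23, E24, E25, D30 → −7.
The N-terminus (+1) and C-terminus (−1) cancel.
Net charge = (+0) + (−7) = −7.

-7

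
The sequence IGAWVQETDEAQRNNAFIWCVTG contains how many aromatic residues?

The aromatic amino acids are Phe (F, benzyl), Trp (W, indole), and Tyr (Y, phenol).
Matching residues: W4, F17, W19.

3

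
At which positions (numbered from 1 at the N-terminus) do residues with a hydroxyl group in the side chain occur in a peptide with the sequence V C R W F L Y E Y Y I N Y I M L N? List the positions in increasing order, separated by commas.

7, 9, 10, 13

S, T, and Y are the three residues with a side-chain hydroxyl.
Matching residues: Y7, Y9, Y10, Y13.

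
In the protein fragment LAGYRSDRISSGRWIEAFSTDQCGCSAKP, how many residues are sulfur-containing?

2

The sulfur-bearing residues are cysteine (–SH) and methionine (–S–CH₃).
Matching residues: C23, C25.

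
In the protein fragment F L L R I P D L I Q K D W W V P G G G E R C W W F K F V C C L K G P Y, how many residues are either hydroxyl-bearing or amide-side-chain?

Hydroxyl-bearing: S, T, Y. Amide-side-chain: N, Q.
Hydroxyl-bearing residues here: Y35 (1).
Amide-side-chain residues here: Q10 (1).
The two groups share no amino acid, so total = 1 + 1 = 2.

2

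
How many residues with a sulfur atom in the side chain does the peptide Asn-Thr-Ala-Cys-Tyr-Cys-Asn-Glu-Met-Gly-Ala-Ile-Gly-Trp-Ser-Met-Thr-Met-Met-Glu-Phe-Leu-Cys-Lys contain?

7

The sulfur-bearing residues are cysteine (–SH) and methionine (–S–CH₃).
Matching residues: Cys4, Cys6, Met9, Met16, Met18, Met19, Cys23.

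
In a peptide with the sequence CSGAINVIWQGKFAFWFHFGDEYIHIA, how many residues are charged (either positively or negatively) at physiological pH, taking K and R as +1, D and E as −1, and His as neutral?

3

Charged side chains at pH ~7.4: K, R (positive); D, E (negative).
Matching residues: K12, D21, E22.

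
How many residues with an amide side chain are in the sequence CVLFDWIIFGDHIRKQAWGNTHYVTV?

Asparagine (N) and glutamine (Q) have uncharged amide side chains.
Matching residues: Q16, N20.

2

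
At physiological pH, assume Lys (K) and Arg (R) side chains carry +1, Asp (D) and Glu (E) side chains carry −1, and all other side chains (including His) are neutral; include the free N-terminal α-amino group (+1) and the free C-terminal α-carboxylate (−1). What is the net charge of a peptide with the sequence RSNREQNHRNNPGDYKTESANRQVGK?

Positive (K, R): R1, R4, R9, K16, R22, K26 → +6.
Negative (D, E): E5, D14, E18 → −3.
The N-terminus (+1) and C-terminus (−1) cancel.
Net charge = (+6) + (−3) = +3.

+3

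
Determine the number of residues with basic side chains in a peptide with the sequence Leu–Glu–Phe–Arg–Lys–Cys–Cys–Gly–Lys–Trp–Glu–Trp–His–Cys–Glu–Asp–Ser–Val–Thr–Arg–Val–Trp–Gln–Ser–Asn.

5

Lysine (K), arginine (R), and histidine (H) have basic, nitrogen-containing side chains.
Matching residues: Arg4, Lys5, Lys9, His13, Arg20.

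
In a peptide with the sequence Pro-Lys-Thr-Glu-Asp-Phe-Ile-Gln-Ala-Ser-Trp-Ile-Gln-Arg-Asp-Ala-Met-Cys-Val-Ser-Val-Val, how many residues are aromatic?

The aromatic amino acids are Phe (F, benzyl), Trp (W, indole), and Tyr (Y, phenol).
Matching residues: Phe6, Trp11.

2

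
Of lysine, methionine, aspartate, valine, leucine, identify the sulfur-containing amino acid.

methionine

Cysteine (C, thiol) and methionine (M, thioether) are the two sulfur-containing amino acids.
Of the listed options, only methionine belongs to this group.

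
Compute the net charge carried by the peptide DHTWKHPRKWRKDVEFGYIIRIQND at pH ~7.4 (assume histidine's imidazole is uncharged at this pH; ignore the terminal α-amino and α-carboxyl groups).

+2

The side chains ionized at physiological pH are Lys/Arg (+1) and Asp/Glu (−1); with His treated as neutral, nothing else contributes.
Positive (K, R): K5, R8, K9, R11, K12, R21 → +6.
Negative (D, E): D1, D13, E15, D25 → −4.
Net charge = (+6) + (−4) = +2.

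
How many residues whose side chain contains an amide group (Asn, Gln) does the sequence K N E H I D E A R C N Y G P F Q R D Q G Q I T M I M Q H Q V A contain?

Matching residues: N2, N11, Q16, Q19, Q21, Q27, Q29.

7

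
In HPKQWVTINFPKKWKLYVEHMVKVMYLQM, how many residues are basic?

Lysine (K), arginine (R), and histidine (H) have basic, nitrogen-containing side chains.
Matching residues: H1, K3, K12, K13, K15, H20, K23.

7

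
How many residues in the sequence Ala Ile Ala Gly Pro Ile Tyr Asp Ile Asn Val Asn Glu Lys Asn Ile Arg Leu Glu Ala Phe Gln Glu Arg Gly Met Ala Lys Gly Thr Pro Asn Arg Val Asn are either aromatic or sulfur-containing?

3

Aromatic: F, W, Y. Sulfur-containing: C, M.
Aromatic residues here: Tyr7, Phe21 (2).
Sulfur-containing residues here: Met26 (1).
The two groups share no amino acid, so total = 2 + 1 = 3.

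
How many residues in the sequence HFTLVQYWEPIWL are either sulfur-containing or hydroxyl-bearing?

2

Sulfur-containing: C, M. Hydroxyl-bearing: S, T, Y.
Sulfur-containing residues here: none (0).
Hydroxyl-bearing residues here: T3, Y7 (2).
The two groups share no amino acid, so total = 0 + 2 = 2.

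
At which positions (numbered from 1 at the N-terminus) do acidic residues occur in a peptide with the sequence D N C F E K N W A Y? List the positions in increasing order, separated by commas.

The acidic residues are Asp (D) and Glu (E), whose side chains end in a carboxylate group.
Matching residues: D1, E5.

1, 5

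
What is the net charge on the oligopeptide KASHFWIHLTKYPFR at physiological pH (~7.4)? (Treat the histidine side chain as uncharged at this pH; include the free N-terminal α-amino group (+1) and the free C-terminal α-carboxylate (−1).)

Near pH 7.4, K and R contribute +1 each, D and E contribute −1 each, and every other side chain (His included, as stated) is uncharged.
Positive (K, R): K1, K11, R15 → +3.
Negative (D, E): none → −0.
The N-terminus (+1) and C-terminus (−1) cancel.
Net charge = (+3) + (−0) = +3.

+3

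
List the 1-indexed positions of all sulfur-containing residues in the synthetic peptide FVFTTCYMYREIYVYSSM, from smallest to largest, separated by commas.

6, 8, 18

Cysteine (C, thiol) and methionine (M, thioether) are the two sulfur-containing amino acids.
Matching residues: C6, M8, M18.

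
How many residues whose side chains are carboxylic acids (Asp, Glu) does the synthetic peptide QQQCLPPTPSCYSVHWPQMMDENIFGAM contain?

Matching residues: D21, E22.

2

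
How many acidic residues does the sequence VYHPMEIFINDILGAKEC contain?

Only D (aspartate) and E (glutamate) carry a side-chain carboxylic acid.
Matching residues: E6, D11, E17.

3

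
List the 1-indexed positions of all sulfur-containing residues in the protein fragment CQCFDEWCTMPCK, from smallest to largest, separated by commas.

Cysteine (C, thiol) and methionine (M, thioether) are the two sulfur-containing amino acids.
Matching residues: C1, C3, C8, M10, C12.

1, 3, 8, 10, 12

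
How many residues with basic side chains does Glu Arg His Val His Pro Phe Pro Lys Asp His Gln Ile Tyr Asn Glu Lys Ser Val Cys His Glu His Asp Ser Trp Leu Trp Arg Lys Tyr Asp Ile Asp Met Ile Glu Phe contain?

K, R, and H are the three residues with basic side chains (ε-amine, guanidinium, and imidazole respectively).
Matching residues: Arg2, His3, His5, Lys9, His11, Lys17, His21, His23, Arg29, Lys30.

10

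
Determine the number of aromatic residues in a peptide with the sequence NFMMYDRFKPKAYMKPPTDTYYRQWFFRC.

9

Phenylalanine (F), tryptophan (W), and tyrosine (Y) have aromatic ring side chains.
Matching residues: F2, Y5, F8, Y13, Y21, Y22, W25, F26, F27.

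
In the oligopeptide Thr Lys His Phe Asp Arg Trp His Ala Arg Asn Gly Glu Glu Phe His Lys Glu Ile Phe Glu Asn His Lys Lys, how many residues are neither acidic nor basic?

Acidic: D, E. Basic: K, R, H. All other residues are neither.
Matching residues: Thr1, Phe4, Trp7, Ala9, Asn11, Gly12, Phe15, Ile19, Phe20, Asn22.

10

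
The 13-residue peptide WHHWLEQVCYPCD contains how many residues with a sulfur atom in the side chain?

Cysteine (C, thiol) and methionine (M, thioether) are the two sulfur-containing amino acids.
Matching residues: C9, C12.

2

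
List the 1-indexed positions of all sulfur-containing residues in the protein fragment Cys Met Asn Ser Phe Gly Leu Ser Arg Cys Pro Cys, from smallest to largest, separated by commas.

The sulfur-bearing residues are cysteine (–SH) and methionine (–S–CH₃).
Matching residues: Cys1, Met2, Cys10, Cys12.

1, 2, 10, 12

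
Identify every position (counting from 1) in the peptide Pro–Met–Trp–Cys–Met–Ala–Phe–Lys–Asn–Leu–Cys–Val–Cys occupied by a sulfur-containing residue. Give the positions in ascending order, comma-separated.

2, 4, 5, 11, 13

Only Cys (C) and Met (M) have a sulfur atom in the side chain.
Matching residues: Met2, Cys4, Met5, Cys11, Cys13.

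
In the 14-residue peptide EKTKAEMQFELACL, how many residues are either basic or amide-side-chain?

Basic: H, K, R. Amide-side-chain: N, Q.
Basic residues here: K2, K4 (2).
Amide-side-chain residues here: Q8 (1).
The two groups share no amino acid, so total = 2 + 1 = 3.

3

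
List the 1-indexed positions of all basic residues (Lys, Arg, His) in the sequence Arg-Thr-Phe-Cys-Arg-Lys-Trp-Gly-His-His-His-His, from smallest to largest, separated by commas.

1, 5, 6, 9, 10, 11, 12

Matching residues: Arg1, Arg5, Lys6, His9, His10, His11, His12.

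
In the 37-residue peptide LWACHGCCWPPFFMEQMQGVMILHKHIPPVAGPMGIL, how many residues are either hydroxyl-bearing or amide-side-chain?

Hydroxyl-bearing: S, T, Y. Amide-side-chain: N, Q.
Hydroxyl-bearing residues here: none (0).
Amide-side-chain residues here: Q16, Q18 (2).
The two groups share no amino acid, so total = 0 + 2 = 2.

2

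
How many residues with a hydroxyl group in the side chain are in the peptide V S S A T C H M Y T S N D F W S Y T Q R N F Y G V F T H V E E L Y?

12

S, T, and Y are the three residues with a side-chain hydroxyl.
Matching residues: S2, S3, T5, Y9, T10, S11, S16, Y17, T18, Y23, T27, Y33.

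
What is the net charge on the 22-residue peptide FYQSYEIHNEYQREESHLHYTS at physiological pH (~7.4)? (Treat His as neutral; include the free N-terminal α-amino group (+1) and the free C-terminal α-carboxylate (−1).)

-3

At pH ~7.4 the Lys and Arg side chains are protonated (+1), the Asp and Glu side chains are deprotonated (−1), and with His taken as neutral all other side chains carry no charge.
Positive (K, R): R13 → +1.
Negative (D, E): E6, E10, E14, E15 → −4.
The N-terminus (+1) and C-terminus (−1) cancel.
Net charge = (+1) + (−4) = −3.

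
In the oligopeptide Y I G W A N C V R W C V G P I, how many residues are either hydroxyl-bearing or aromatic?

3

Hydroxyl-bearing: S, T, Y. Aromatic: F, W, Y.
Hydroxyl-bearing residues here: Y1 (1).
Aromatic residues here: Y1, W4, W10 (3).
Y is in both groups, so the 1 Y residue must not be double-counted.
Total = 1 + 3 − 1 = 3.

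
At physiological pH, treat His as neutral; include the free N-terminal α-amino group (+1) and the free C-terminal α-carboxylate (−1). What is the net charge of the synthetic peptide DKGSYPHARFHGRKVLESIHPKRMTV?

At pH ~7.4 the Lys and Arg side chains are protonated (+1), the Asp and Glu side chains are deprotonated (−1), and with His taken as neutral all other side chains carry no charge.
Positive (K, R): K2, R9, R13, K14, K22, R23 → +6.
Negative (D, E): D1, E17 → −2.
The N-terminus (+1) and C-terminus (−1) cancel.
Net charge = (+6) + (−2) = +4.

+4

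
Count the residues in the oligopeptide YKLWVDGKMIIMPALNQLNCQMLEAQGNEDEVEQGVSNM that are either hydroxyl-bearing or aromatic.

3

Hydroxyl-bearing: S, T, Y. Aromatic: F, W, Y.
Hydroxyl-bearing residues here: Y1, S37 (2).
Aromatic residues here: Y1, W4 (2).
Y is in both groups, so the 1 Y residue must not be double-counted.
Total = 2 + 2 − 1 = 3.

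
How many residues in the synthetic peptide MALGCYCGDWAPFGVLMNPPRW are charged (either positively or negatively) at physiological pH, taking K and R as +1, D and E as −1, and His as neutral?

Charged side chains at pH ~7.4: K, R (positive); D, E (negative).
Matching residues: D9, R21.

2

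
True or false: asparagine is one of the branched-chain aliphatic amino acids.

The BCAAs are Val, Leu, and Ile — aliphatic side chains with a branch point.
Asparagine is not in this group.

False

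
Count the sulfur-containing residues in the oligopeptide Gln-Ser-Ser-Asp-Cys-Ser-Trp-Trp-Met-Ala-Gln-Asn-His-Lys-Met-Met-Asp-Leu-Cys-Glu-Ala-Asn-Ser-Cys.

Only Cys (C) and Met (M) have a sulfur atom in the side chain.
Matching residues: Cys5, Met9, Met15, Met16, Cys19, Cys24.

6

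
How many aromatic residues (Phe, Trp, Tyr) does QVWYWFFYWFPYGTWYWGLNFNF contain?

14

Matching residues: W3, Y4, W5, F6, F7, Y8, W9, F10, Y12, W15, Y16, W17, F21, F23.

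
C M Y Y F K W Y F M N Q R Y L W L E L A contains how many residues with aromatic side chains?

8

F, W, and Y each carry an aromatic ring on the side chain.
Matching residues: Y3, Y4, F5, W7, Y8, F9, Y14, W16.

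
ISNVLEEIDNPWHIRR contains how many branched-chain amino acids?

Valine (V), leucine (L), and isoleucine (I) are the branched-chain amino acids.
Matching residues: I1, V4, L5, I8, I14.

5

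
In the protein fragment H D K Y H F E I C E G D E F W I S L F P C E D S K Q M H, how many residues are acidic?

7

The acidic residues are Asp (D) and Glu (E), whose side chains end in a carboxylate group.
Matching residues: D2, E7, E10, D12, E13, E22, D23.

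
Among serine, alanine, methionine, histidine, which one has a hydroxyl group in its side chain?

The –OH-bearing residues are Ser, Thr (aliphatic alcohols), and Tyr (phenol).
Of the listed options, only serine belongs to this group.

serine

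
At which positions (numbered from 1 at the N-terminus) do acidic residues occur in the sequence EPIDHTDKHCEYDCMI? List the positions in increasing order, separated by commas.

1, 4, 7, 11, 13

Only D (aspartate) and E (glutamate) carry a side-chain carboxylic acid.
Matching residues: E1, D4, D7, E11, D13.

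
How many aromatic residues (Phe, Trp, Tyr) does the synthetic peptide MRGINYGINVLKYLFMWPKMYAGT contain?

Matching residues: Y6, Y13, F15, W17, Y21.

5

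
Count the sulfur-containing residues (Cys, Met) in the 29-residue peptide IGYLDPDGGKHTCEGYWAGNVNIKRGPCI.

2

Matching residues: C13, C28.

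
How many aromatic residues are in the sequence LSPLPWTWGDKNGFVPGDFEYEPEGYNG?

F, W, and Y each carry an aromatic ring on the side chain.
Matching residues: W6, W8, F14, F19, Y21, Y26.

6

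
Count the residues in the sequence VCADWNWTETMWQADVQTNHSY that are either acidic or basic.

Acidic: D, E. Basic: H, K, R.
Acidic residues here: D4, E9, D15 (3).
Basic residues here: H20 (1).
The two groups share no amino acid, so total = 3 + 1 = 4.

4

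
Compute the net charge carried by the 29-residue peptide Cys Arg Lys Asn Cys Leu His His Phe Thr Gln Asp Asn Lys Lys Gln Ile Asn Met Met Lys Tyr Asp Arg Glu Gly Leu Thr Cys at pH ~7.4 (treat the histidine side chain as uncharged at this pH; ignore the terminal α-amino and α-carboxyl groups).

+3

At pH ~7.4 the Lys and Arg side chains are protonated (+1), the Asp and Glu side chains are deprotonated (−1), and with His taken as neutral all other side chains carry no charge.
Positive (K, R): Arg2, Lys3, Lys14, Lys15, Lys21, Arg24 → +6.
Negative (D, E): Asp12, Asp23, Glu25 → −3.
Net charge = (+6) + (−3) = +3.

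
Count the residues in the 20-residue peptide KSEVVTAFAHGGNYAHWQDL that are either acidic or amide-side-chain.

Acidic: D, E. Amide-side-chain: N, Q.
Acidic residues here: E3, D19 (2).
Amide-side-chain residues here: N13, Q18 (2).
The two groups share no amino acid, so total = 2 + 2 = 4.

4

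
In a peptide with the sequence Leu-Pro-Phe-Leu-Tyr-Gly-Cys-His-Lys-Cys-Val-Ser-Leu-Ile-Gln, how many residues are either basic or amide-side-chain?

3

Basic: H, K, R. Amide-side-chain: N, Q.
Basic residues here: His8, Lys9 (2).
Amide-side-chain residues here: Gln15 (1).
The two groups share no amino acid, so total = 2 + 1 = 3.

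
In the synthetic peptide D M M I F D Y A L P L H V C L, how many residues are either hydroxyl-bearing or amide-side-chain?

1

Hydroxyl-bearing: S, T, Y. Amide-side-chain: N, Q.
Hydroxyl-bearing residues here: Y7 (1).
Amide-side-chain residues here: none (0).
The two groups share no amino acid, so total = 1 + 0 = 1.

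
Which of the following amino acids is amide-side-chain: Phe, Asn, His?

Asn

Only N (asparagine) and Q (glutamine) carry a side-chain carboxamide.
Of the listed options, only Asn belongs to this group.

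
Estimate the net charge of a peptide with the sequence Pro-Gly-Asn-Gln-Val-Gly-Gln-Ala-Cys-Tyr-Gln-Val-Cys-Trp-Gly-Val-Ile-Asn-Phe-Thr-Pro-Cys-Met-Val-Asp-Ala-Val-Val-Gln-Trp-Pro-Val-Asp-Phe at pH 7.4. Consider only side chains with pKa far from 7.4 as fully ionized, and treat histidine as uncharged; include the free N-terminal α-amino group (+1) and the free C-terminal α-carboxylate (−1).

-2

The side chains ionized at physiological pH are Lys/Arg (+1) and Asp/Glu (−1); with His treated as neutral, nothing else contributes.
Positive (K, R): none → +0.
Negative (D, E): Asp25, Asp33 → −2.
The N-terminus (+1) and C-terminus (−1) cancel.
Net charge = (+0) + (−2) = −2.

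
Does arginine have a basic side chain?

Yes

Lysine (K), arginine (R), and histidine (H) have basic, nitrogen-containing side chains.
Arginine is in this group.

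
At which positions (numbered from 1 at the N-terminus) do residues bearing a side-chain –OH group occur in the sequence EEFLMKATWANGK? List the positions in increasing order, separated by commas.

8

S, T, and Y are the three residues with a side-chain hydroxyl.
Matching residues: T8.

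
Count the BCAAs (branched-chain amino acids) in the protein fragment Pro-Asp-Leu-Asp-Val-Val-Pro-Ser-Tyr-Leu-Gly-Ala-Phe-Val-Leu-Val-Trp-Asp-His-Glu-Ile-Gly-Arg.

8

The BCAAs are Val, Leu, and Ile — aliphatic side chains with a branch point.
Matching residues: Leu3, Val5, Val6, Leu10, Val14, Leu15, Val16, Ile21.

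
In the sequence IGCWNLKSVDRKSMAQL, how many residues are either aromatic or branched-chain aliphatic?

5

Aromatic: F, W, Y. Branched-chain aliphatic: I, L, V.
Aromatic residues here: W4 (1).
Branched-chain aliphatic residues here: I1, L6, V9, L17 (4).
The two groups share no amino acid, so total = 1 + 4 = 5.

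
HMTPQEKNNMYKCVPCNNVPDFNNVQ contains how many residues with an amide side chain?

8

Asparagine (N) and glutamine (Q) have uncharged amide side chains.
Matching residues: Q5, N8, N9, N17, N18, N23, N24, Q26.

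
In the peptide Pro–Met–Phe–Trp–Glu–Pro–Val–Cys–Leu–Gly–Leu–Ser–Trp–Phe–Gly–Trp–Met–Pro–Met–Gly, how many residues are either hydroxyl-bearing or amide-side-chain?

Hydroxyl-bearing: S, T, Y. Amide-side-chain: N, Q.
Hydroxyl-bearing residues here: Ser12 (1).
Amide-side-chain residues here: none (0).
The two groups share no amino acid, so total = 1 + 0 = 1.

1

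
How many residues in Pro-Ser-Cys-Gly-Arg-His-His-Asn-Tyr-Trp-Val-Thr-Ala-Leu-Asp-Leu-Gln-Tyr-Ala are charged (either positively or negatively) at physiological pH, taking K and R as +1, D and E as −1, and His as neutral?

Charged side chains at pH ~7.4: K, R (positive); D, E (negative).
Matching residues: Arg5, Asp15.

2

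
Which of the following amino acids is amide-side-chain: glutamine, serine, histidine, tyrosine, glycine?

glutamine

Only N (asparagine) and Q (glutamine) carry a side-chain carboxamide.
Of the listed options, only glutamine belongs to this group.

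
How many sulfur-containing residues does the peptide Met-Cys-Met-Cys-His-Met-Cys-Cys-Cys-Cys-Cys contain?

Only Cys (C) and Met (M) have a sulfur atom in the side chain.
Matching residues: Met1, Cys2, Met3, Cys4, Met6, Cys7, Cys8, Cys9, Cys10, Cys11.

10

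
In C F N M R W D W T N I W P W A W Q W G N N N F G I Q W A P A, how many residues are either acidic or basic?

Acidic: D, E. Basic: H, K, R.
Acidic residues here: D7 (1).
Basic residues here: R5 (1).
The two groups share no amino acid, so total = 1 + 1 = 2.

2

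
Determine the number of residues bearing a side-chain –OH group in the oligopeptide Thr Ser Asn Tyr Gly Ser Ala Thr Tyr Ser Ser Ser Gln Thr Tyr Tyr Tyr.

Serine (S), threonine (T), and tyrosine (Y) each carry a hydroxyl group on the side chain.
Matching residues: Thr1, Ser2, Tyr4, Ser6, Thr8, Tyr9, Ser10, Ser11, Ser12, Thr14, Tyr15, Tyr16, Tyr17.

13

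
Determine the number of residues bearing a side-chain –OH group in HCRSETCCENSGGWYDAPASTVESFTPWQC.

8

Serine (S), threonine (T), and tyrosine (Y) each carry a hydroxyl group on the side chain.
Matching residues: S4, T6, S11, Y15, S20, T21, S24, T26.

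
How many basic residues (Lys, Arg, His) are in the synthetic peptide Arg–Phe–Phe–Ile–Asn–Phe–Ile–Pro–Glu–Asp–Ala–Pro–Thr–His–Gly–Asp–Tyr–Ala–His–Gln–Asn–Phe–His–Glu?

Matching residues: Arg1, His14, His19, His23.

4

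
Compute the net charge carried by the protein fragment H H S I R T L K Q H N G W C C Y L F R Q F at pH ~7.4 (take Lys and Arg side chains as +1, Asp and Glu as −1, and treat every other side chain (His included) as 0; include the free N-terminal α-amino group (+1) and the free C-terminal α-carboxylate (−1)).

+3

Positive (K, R): R5, K8, R19 → +3.
Negative (D, E): none → −0.
The N-terminus (+1) and C-terminus (−1) cancel.
Net charge = (+3) + (−0) = +3.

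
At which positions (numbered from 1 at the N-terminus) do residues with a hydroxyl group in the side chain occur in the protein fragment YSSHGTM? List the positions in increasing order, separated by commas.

1, 2, 3, 6

The –OH-bearing residues are Ser, Thr (aliphatic alcohols), and Tyr (phenol).
Matching residues: Y1, S2, S3, T6.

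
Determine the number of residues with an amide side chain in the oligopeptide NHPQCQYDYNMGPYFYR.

4

Only N (asparagine) and Q (glutamine) carry a side-chain carboxamide.
Matching residues: N1, Q4, Q6, N10.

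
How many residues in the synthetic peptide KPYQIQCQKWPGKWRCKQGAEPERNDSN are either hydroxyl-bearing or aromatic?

4

Hydroxyl-bearing: S, T, Y. Aromatic: F, W, Y.
Hydroxyl-bearing residues here: Y3, S27 (2).
Aromatic residues here: Y3, W10, W14 (3).
Y is in both groups, so the 1 Y residue must not be double-counted.
Total = 2 + 3 − 1 = 4.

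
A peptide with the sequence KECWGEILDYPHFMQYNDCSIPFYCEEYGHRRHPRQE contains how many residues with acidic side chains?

7

The acidic residues are Asp (D) and Glu (E), whose side chains end in a carboxylate group.
Matching residues: E2, E6, D9, D18, E26, E27, E37.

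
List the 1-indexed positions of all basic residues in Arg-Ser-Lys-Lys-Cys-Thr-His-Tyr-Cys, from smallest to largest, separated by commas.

1, 3, 4, 7

The basic amino acids are Lys (K), Arg (R), and His (H).
Matching residues: Arg1, Lys3, Lys4, His7.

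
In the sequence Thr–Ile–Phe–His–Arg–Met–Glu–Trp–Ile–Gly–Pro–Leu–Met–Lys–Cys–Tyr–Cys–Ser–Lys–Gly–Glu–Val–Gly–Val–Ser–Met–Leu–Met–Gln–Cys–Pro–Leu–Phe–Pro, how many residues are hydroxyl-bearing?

Serine (S), threonine (T), and tyrosine (Y) each carry a hydroxyl group on the side chain.
Matching residues: Thr1, Tyr16, Ser18, Ser25.

4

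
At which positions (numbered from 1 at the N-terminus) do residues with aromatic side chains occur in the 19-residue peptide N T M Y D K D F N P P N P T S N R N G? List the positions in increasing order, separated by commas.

The aromatic amino acids are Phe (F, benzyl), Trp (W, indole), and Tyr (Y, phenol).
Matching residues: Y4, F8.

4, 8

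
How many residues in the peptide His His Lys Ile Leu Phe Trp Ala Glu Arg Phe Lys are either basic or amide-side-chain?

5

Basic: H, K, R. Amide-side-chain: N, Q.
Basic residues here: His1, His2, Lys3, Arg10, Lys12 (5).
Amide-side-chain residues here: none (0).
The two groups share no amino acid, so total = 5 + 0 = 5.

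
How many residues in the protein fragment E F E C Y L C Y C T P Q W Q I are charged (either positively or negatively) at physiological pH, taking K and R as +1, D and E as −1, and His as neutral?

Charged side chains at pH ~7.4: K, R (positive); D, E (negative).
Matching residues: E1, E3.

2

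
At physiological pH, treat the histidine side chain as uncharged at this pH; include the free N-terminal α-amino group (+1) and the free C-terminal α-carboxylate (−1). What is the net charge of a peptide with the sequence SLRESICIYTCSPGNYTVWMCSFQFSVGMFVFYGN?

0

At pH ~7.4 the Lys and Arg side chains are protonated (+1), the Asp and Glu side chains are deprotonated (−1), and with His taken as neutral all other side chains carry no charge.
Positive (K, R): R3 → +1.
Negative (D, E): E4 → −1.
The N-terminus (+1) and C-terminus (−1) cancel.
Net charge = (+1) + (−1) = 0.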